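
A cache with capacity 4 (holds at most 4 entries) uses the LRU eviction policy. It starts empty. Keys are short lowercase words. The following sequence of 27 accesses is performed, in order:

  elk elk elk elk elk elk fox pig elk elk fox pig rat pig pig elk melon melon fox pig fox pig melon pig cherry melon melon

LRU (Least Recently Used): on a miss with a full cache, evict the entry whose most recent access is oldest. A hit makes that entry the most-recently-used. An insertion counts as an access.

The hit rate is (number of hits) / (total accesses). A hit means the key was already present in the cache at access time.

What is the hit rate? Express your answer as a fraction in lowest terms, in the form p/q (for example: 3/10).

Answer: 20/27

Derivation:
LRU simulation (capacity=4):
  1. access elk: MISS. Cache (LRU->MRU): [elk]
  2. access elk: HIT. Cache (LRU->MRU): [elk]
  3. access elk: HIT. Cache (LRU->MRU): [elk]
  4. access elk: HIT. Cache (LRU->MRU): [elk]
  5. access elk: HIT. Cache (LRU->MRU): [elk]
  6. access elk: HIT. Cache (LRU->MRU): [elk]
  7. access fox: MISS. Cache (LRU->MRU): [elk fox]
  8. access pig: MISS. Cache (LRU->MRU): [elk fox pig]
  9. access elk: HIT. Cache (LRU->MRU): [fox pig elk]
  10. access elk: HIT. Cache (LRU->MRU): [fox pig elk]
  11. access fox: HIT. Cache (LRU->MRU): [pig elk fox]
  12. access pig: HIT. Cache (LRU->MRU): [elk fox pig]
  13. access rat: MISS. Cache (LRU->MRU): [elk fox pig rat]
  14. access pig: HIT. Cache (LRU->MRU): [elk fox rat pig]
  15. access pig: HIT. Cache (LRU->MRU): [elk fox rat pig]
  16. access elk: HIT. Cache (LRU->MRU): [fox rat pig elk]
  17. access melon: MISS, evict fox. Cache (LRU->MRU): [rat pig elk melon]
  18. access melon: HIT. Cache (LRU->MRU): [rat pig elk melon]
  19. access fox: MISS, evict rat. Cache (LRU->MRU): [pig elk melon fox]
  20. access pig: HIT. Cache (LRU->MRU): [elk melon fox pig]
  21. access fox: HIT. Cache (LRU->MRU): [elk melon pig fox]
  22. access pig: HIT. Cache (LRU->MRU): [elk melon fox pig]
  23. access melon: HIT. Cache (LRU->MRU): [elk fox pig melon]
  24. access pig: HIT. Cache (LRU->MRU): [elk fox melon pig]
  25. access cherry: MISS, evict elk. Cache (LRU->MRU): [fox melon pig cherry]
  26. access melon: HIT. Cache (LRU->MRU): [fox pig cherry melon]
  27. access melon: HIT. Cache (LRU->MRU): [fox pig cherry melon]
Total: 20 hits, 7 misses, 3 evictions

Hit rate = 20/27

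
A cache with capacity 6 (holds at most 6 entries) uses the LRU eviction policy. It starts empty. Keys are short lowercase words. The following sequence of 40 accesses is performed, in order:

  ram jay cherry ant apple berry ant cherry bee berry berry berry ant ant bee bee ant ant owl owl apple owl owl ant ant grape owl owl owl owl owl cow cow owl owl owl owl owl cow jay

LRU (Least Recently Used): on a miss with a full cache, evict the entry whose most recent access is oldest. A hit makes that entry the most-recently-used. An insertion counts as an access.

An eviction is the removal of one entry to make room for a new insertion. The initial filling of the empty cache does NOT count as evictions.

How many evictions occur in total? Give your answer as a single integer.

LRU simulation (capacity=6):
  1. access ram: MISS. Cache (LRU->MRU): [ram]
  2. access jay: MISS. Cache (LRU->MRU): [ram jay]
  3. access cherry: MISS. Cache (LRU->MRU): [ram jay cherry]
  4. access ant: MISS. Cache (LRU->MRU): [ram jay cherry ant]
  5. access apple: MISS. Cache (LRU->MRU): [ram jay cherry ant apple]
  6. access berry: MISS. Cache (LRU->MRU): [ram jay cherry ant apple berry]
  7. access ant: HIT. Cache (LRU->MRU): [ram jay cherry apple berry ant]
  8. access cherry: HIT. Cache (LRU->MRU): [ram jay apple berry ant cherry]
  9. access bee: MISS, evict ram. Cache (LRU->MRU): [jay apple berry ant cherry bee]
  10. access berry: HIT. Cache (LRU->MRU): [jay apple ant cherry bee berry]
  11. access berry: HIT. Cache (LRU->MRU): [jay apple ant cherry bee berry]
  12. access berry: HIT. Cache (LRU->MRU): [jay apple ant cherry bee berry]
  13. access ant: HIT. Cache (LRU->MRU): [jay apple cherry bee berry ant]
  14. access ant: HIT. Cache (LRU->MRU): [jay apple cherry bee berry ant]
  15. access bee: HIT. Cache (LRU->MRU): [jay apple cherry berry ant bee]
  16. access bee: HIT. Cache (LRU->MRU): [jay apple cherry berry ant bee]
  17. access ant: HIT. Cache (LRU->MRU): [jay apple cherry berry bee ant]
  18. access ant: HIT. Cache (LRU->MRU): [jay apple cherry berry bee ant]
  19. access owl: MISS, evict jay. Cache (LRU->MRU): [apple cherry berry bee ant owl]
  20. access owl: HIT. Cache (LRU->MRU): [apple cherry berry bee ant owl]
  21. access apple: HIT. Cache (LRU->MRU): [cherry berry bee ant owl apple]
  22. access owl: HIT. Cache (LRU->MRU): [cherry berry bee ant apple owl]
  23. access owl: HIT. Cache (LRU->MRU): [cherry berry bee ant apple owl]
  24. access ant: HIT. Cache (LRU->MRU): [cherry berry bee apple owl ant]
  25. access ant: HIT. Cache (LRU->MRU): [cherry berry bee apple owl ant]
  26. access grape: MISS, evict cherry. Cache (LRU->MRU): [berry bee apple owl ant grape]
  27. access owl: HIT. Cache (LRU->MRU): [berry bee apple ant grape owl]
  28. access owl: HIT. Cache (LRU->MRU): [berry bee apple ant grape owl]
  29. access owl: HIT. Cache (LRU->MRU): [berry bee apple ant grape owl]
  30. access owl: HIT. Cache (LRU->MRU): [berry bee apple ant grape owl]
  31. access owl: HIT. Cache (LRU->MRU): [berry bee apple ant grape owl]
  32. access cow: MISS, evict berry. Cache (LRU->MRU): [bee apple ant grape owl cow]
  33. access cow: HIT. Cache (LRU->MRU): [bee apple ant grape owl cow]
  34. access owl: HIT. Cache (LRU->MRU): [bee apple ant grape cow owl]
  35. access owl: HIT. Cache (LRU->MRU): [bee apple ant grape cow owl]
  36. access owl: HIT. Cache (LRU->MRU): [bee apple ant grape cow owl]
  37. access owl: HIT. Cache (LRU->MRU): [bee apple ant grape cow owl]
  38. access owl: HIT. Cache (LRU->MRU): [bee apple ant grape cow owl]
  39. access cow: HIT. Cache (LRU->MRU): [bee apple ant grape owl cow]
  40. access jay: MISS, evict bee. Cache (LRU->MRU): [apple ant grape owl cow jay]
Total: 29 hits, 11 misses, 5 evictions

Answer: 5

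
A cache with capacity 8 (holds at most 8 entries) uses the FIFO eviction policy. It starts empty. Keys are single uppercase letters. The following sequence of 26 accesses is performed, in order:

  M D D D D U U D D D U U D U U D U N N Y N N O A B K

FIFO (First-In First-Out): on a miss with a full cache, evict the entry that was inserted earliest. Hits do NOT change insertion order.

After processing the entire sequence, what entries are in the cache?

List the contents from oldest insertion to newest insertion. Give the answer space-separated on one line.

FIFO simulation (capacity=8):
  1. access M: MISS. Cache (old->new): [M]
  2. access D: MISS. Cache (old->new): [M D]
  3. access D: HIT. Cache (old->new): [M D]
  4. access D: HIT. Cache (old->new): [M D]
  5. access D: HIT. Cache (old->new): [M D]
  6. access U: MISS. Cache (old->new): [M D U]
  7. access U: HIT. Cache (old->new): [M D U]
  8. access D: HIT. Cache (old->new): [M D U]
  9. access D: HIT. Cache (old->new): [M D U]
  10. access D: HIT. Cache (old->new): [M D U]
  11. access U: HIT. Cache (old->new): [M D U]
  12. access U: HIT. Cache (old->new): [M D U]
  13. access D: HIT. Cache (old->new): [M D U]
  14. access U: HIT. Cache (old->new): [M D U]
  15. access U: HIT. Cache (old->new): [M D U]
  16. access D: HIT. Cache (old->new): [M D U]
  17. access U: HIT. Cache (old->new): [M D U]
  18. access N: MISS. Cache (old->new): [M D U N]
  19. access N: HIT. Cache (old->new): [M D U N]
  20. access Y: MISS. Cache (old->new): [M D U N Y]
  21. access N: HIT. Cache (old->new): [M D U N Y]
  22. access N: HIT. Cache (old->new): [M D U N Y]
  23. access O: MISS. Cache (old->new): [M D U N Y O]
  24. access A: MISS. Cache (old->new): [M D U N Y O A]
  25. access B: MISS. Cache (old->new): [M D U N Y O A B]
  26. access K: MISS, evict M. Cache (old->new): [D U N Y O A B K]
Total: 17 hits, 9 misses, 1 evictions

Answer: D U N Y O A B K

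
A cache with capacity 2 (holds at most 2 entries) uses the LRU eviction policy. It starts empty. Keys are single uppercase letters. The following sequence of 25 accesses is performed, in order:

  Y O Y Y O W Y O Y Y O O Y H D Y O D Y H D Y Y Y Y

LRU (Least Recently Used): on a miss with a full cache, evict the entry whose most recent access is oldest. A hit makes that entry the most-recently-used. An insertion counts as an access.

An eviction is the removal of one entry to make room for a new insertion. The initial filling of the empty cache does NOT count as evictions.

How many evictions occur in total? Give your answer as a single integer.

Answer: 12

Derivation:
LRU simulation (capacity=2):
  1. access Y: MISS. Cache (LRU->MRU): [Y]
  2. access O: MISS. Cache (LRU->MRU): [Y O]
  3. access Y: HIT. Cache (LRU->MRU): [O Y]
  4. access Y: HIT. Cache (LRU->MRU): [O Y]
  5. access O: HIT. Cache (LRU->MRU): [Y O]
  6. access W: MISS, evict Y. Cache (LRU->MRU): [O W]
  7. access Y: MISS, evict O. Cache (LRU->MRU): [W Y]
  8. access O: MISS, evict W. Cache (LRU->MRU): [Y O]
  9. access Y: HIT. Cache (LRU->MRU): [O Y]
  10. access Y: HIT. Cache (LRU->MRU): [O Y]
  11. access O: HIT. Cache (LRU->MRU): [Y O]
  12. access O: HIT. Cache (LRU->MRU): [Y O]
  13. access Y: HIT. Cache (LRU->MRU): [O Y]
  14. access H: MISS, evict O. Cache (LRU->MRU): [Y H]
  15. access D: MISS, evict Y. Cache (LRU->MRU): [H D]
  16. access Y: MISS, evict H. Cache (LRU->MRU): [D Y]
  17. access O: MISS, evict D. Cache (LRU->MRU): [Y O]
  18. access D: MISS, evict Y. Cache (LRU->MRU): [O D]
  19. access Y: MISS, evict O. Cache (LRU->MRU): [D Y]
  20. access H: MISS, evict D. Cache (LRU->MRU): [Y H]
  21. access D: MISS, evict Y. Cache (LRU->MRU): [H D]
  22. access Y: MISS, evict H. Cache (LRU->MRU): [D Y]
  23. access Y: HIT. Cache (LRU->MRU): [D Y]
  24. access Y: HIT. Cache (LRU->MRU): [D Y]
  25. access Y: HIT. Cache (LRU->MRU): [D Y]
Total: 11 hits, 14 misses, 12 evictions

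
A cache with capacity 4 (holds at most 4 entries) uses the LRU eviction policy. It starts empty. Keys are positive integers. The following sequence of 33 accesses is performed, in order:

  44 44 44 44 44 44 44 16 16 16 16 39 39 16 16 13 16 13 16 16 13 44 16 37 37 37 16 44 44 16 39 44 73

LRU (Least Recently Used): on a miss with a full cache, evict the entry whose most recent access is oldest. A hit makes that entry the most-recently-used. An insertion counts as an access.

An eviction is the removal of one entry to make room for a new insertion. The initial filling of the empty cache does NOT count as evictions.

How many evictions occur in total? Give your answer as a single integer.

Answer: 3

Derivation:
LRU simulation (capacity=4):
  1. access 44: MISS. Cache (LRU->MRU): [44]
  2. access 44: HIT. Cache (LRU->MRU): [44]
  3. access 44: HIT. Cache (LRU->MRU): [44]
  4. access 44: HIT. Cache (LRU->MRU): [44]
  5. access 44: HIT. Cache (LRU->MRU): [44]
  6. access 44: HIT. Cache (LRU->MRU): [44]
  7. access 44: HIT. Cache (LRU->MRU): [44]
  8. access 16: MISS. Cache (LRU->MRU): [44 16]
  9. access 16: HIT. Cache (LRU->MRU): [44 16]
  10. access 16: HIT. Cache (LRU->MRU): [44 16]
  11. access 16: HIT. Cache (LRU->MRU): [44 16]
  12. access 39: MISS. Cache (LRU->MRU): [44 16 39]
  13. access 39: HIT. Cache (LRU->MRU): [44 16 39]
  14. access 16: HIT. Cache (LRU->MRU): [44 39 16]
  15. access 16: HIT. Cache (LRU->MRU): [44 39 16]
  16. access 13: MISS. Cache (LRU->MRU): [44 39 16 13]
  17. access 16: HIT. Cache (LRU->MRU): [44 39 13 16]
  18. access 13: HIT. Cache (LRU->MRU): [44 39 16 13]
  19. access 16: HIT. Cache (LRU->MRU): [44 39 13 16]
  20. access 16: HIT. Cache (LRU->MRU): [44 39 13 16]
  21. access 13: HIT. Cache (LRU->MRU): [44 39 16 13]
  22. access 44: HIT. Cache (LRU->MRU): [39 16 13 44]
  23. access 16: HIT. Cache (LRU->MRU): [39 13 44 16]
  24. access 37: MISS, evict 39. Cache (LRU->MRU): [13 44 16 37]
  25. access 37: HIT. Cache (LRU->MRU): [13 44 16 37]
  26. access 37: HIT. Cache (LRU->MRU): [13 44 16 37]
  27. access 16: HIT. Cache (LRU->MRU): [13 44 37 16]
  28. access 44: HIT. Cache (LRU->MRU): [13 37 16 44]
  29. access 44: HIT. Cache (LRU->MRU): [13 37 16 44]
  30. access 16: HIT. Cache (LRU->MRU): [13 37 44 16]
  31. access 39: MISS, evict 13. Cache (LRU->MRU): [37 44 16 39]
  32. access 44: HIT. Cache (LRU->MRU): [37 16 39 44]
  33. access 73: MISS, evict 37. Cache (LRU->MRU): [16 39 44 73]
Total: 26 hits, 7 misses, 3 evictions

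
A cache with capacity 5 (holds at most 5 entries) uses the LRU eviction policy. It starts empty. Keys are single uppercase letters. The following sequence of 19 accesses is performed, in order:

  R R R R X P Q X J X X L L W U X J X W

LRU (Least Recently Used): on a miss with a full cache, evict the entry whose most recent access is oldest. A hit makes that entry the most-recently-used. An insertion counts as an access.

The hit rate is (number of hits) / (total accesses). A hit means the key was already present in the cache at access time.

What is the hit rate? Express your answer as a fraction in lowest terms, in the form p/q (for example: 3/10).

Answer: 11/19

Derivation:
LRU simulation (capacity=5):
  1. access R: MISS. Cache (LRU->MRU): [R]
  2. access R: HIT. Cache (LRU->MRU): [R]
  3. access R: HIT. Cache (LRU->MRU): [R]
  4. access R: HIT. Cache (LRU->MRU): [R]
  5. access X: MISS. Cache (LRU->MRU): [R X]
  6. access P: MISS. Cache (LRU->MRU): [R X P]
  7. access Q: MISS. Cache (LRU->MRU): [R X P Q]
  8. access X: HIT. Cache (LRU->MRU): [R P Q X]
  9. access J: MISS. Cache (LRU->MRU): [R P Q X J]
  10. access X: HIT. Cache (LRU->MRU): [R P Q J X]
  11. access X: HIT. Cache (LRU->MRU): [R P Q J X]
  12. access L: MISS, evict R. Cache (LRU->MRU): [P Q J X L]
  13. access L: HIT. Cache (LRU->MRU): [P Q J X L]
  14. access W: MISS, evict P. Cache (LRU->MRU): [Q J X L W]
  15. access U: MISS, evict Q. Cache (LRU->MRU): [J X L W U]
  16. access X: HIT. Cache (LRU->MRU): [J L W U X]
  17. access J: HIT. Cache (LRU->MRU): [L W U X J]
  18. access X: HIT. Cache (LRU->MRU): [L W U J X]
  19. access W: HIT. Cache (LRU->MRU): [L U J X W]
Total: 11 hits, 8 misses, 3 evictions

Hit rate = 11/19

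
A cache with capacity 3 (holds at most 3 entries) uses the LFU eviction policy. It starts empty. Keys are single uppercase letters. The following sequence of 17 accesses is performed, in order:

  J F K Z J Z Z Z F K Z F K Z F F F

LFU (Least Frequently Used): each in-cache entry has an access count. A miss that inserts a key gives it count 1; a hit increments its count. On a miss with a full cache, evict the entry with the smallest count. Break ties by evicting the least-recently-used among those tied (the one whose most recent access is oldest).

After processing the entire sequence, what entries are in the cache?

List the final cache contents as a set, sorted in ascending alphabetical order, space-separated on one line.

Answer: F K Z

Derivation:
LFU simulation (capacity=3):
  1. access J: MISS. Cache: [J(c=1)]
  2. access F: MISS. Cache: [J(c=1) F(c=1)]
  3. access K: MISS. Cache: [J(c=1) F(c=1) K(c=1)]
  4. access Z: MISS, evict J(c=1). Cache: [F(c=1) K(c=1) Z(c=1)]
  5. access J: MISS, evict F(c=1). Cache: [K(c=1) Z(c=1) J(c=1)]
  6. access Z: HIT, count now 2. Cache: [K(c=1) J(c=1) Z(c=2)]
  7. access Z: HIT, count now 3. Cache: [K(c=1) J(c=1) Z(c=3)]
  8. access Z: HIT, count now 4. Cache: [K(c=1) J(c=1) Z(c=4)]
  9. access F: MISS, evict K(c=1). Cache: [J(c=1) F(c=1) Z(c=4)]
  10. access K: MISS, evict J(c=1). Cache: [F(c=1) K(c=1) Z(c=4)]
  11. access Z: HIT, count now 5. Cache: [F(c=1) K(c=1) Z(c=5)]
  12. access F: HIT, count now 2. Cache: [K(c=1) F(c=2) Z(c=5)]
  13. access K: HIT, count now 2. Cache: [F(c=2) K(c=2) Z(c=5)]
  14. access Z: HIT, count now 6. Cache: [F(c=2) K(c=2) Z(c=6)]
  15. access F: HIT, count now 3. Cache: [K(c=2) F(c=3) Z(c=6)]
  16. access F: HIT, count now 4. Cache: [K(c=2) F(c=4) Z(c=6)]
  17. access F: HIT, count now 5. Cache: [K(c=2) F(c=5) Z(c=6)]
Total: 10 hits, 7 misses, 4 evictions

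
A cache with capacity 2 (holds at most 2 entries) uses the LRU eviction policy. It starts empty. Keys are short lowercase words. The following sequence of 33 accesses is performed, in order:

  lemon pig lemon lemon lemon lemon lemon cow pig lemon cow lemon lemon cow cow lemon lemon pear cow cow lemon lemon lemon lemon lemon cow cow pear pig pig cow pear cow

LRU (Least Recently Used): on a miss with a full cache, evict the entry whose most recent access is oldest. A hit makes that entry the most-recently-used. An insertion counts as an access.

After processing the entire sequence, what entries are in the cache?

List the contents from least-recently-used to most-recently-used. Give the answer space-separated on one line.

Answer: pear cow

Derivation:
LRU simulation (capacity=2):
  1. access lemon: MISS. Cache (LRU->MRU): [lemon]
  2. access pig: MISS. Cache (LRU->MRU): [lemon pig]
  3. access lemon: HIT. Cache (LRU->MRU): [pig lemon]
  4. access lemon: HIT. Cache (LRU->MRU): [pig lemon]
  5. access lemon: HIT. Cache (LRU->MRU): [pig lemon]
  6. access lemon: HIT. Cache (LRU->MRU): [pig lemon]
  7. access lemon: HIT. Cache (LRU->MRU): [pig lemon]
  8. access cow: MISS, evict pig. Cache (LRU->MRU): [lemon cow]
  9. access pig: MISS, evict lemon. Cache (LRU->MRU): [cow pig]
  10. access lemon: MISS, evict cow. Cache (LRU->MRU): [pig lemon]
  11. access cow: MISS, evict pig. Cache (LRU->MRU): [lemon cow]
  12. access lemon: HIT. Cache (LRU->MRU): [cow lemon]
  13. access lemon: HIT. Cache (LRU->MRU): [cow lemon]
  14. access cow: HIT. Cache (LRU->MRU): [lemon cow]
  15. access cow: HIT. Cache (LRU->MRU): [lemon cow]
  16. access lemon: HIT. Cache (LRU->MRU): [cow lemon]
  17. access lemon: HIT. Cache (LRU->MRU): [cow lemon]
  18. access pear: MISS, evict cow. Cache (LRU->MRU): [lemon pear]
  19. access cow: MISS, evict lemon. Cache (LRU->MRU): [pear cow]
  20. access cow: HIT. Cache (LRU->MRU): [pear cow]
  21. access lemon: MISS, evict pear. Cache (LRU->MRU): [cow lemon]
  22. access lemon: HIT. Cache (LRU->MRU): [cow lemon]
  23. access lemon: HIT. Cache (LRU->MRU): [cow lemon]
  24. access lemon: HIT. Cache (LRU->MRU): [cow lemon]
  25. access lemon: HIT. Cache (LRU->MRU): [cow lemon]
  26. access cow: HIT. Cache (LRU->MRU): [lemon cow]
  27. access cow: HIT. Cache (LRU->MRU): [lemon cow]
  28. access pear: MISS, evict lemon. Cache (LRU->MRU): [cow pear]
  29. access pig: MISS, evict cow. Cache (LRU->MRU): [pear pig]
  30. access pig: HIT. Cache (LRU->MRU): [pear pig]
  31. access cow: MISS, evict pear. Cache (LRU->MRU): [pig cow]
  32. access pear: MISS, evict pig. Cache (LRU->MRU): [cow pear]
  33. access cow: HIT. Cache (LRU->MRU): [pear cow]
Total: 20 hits, 13 misses, 11 evictions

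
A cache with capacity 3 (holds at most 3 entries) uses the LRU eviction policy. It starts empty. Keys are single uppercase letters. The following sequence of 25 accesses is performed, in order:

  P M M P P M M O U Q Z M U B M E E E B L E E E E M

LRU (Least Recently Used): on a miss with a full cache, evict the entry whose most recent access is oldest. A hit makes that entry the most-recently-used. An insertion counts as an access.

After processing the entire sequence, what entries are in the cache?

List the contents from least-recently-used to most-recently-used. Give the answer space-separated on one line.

LRU simulation (capacity=3):
  1. access P: MISS. Cache (LRU->MRU): [P]
  2. access M: MISS. Cache (LRU->MRU): [P M]
  3. access M: HIT. Cache (LRU->MRU): [P M]
  4. access P: HIT. Cache (LRU->MRU): [M P]
  5. access P: HIT. Cache (LRU->MRU): [M P]
  6. access M: HIT. Cache (LRU->MRU): [P M]
  7. access M: HIT. Cache (LRU->MRU): [P M]
  8. access O: MISS. Cache (LRU->MRU): [P M O]
  9. access U: MISS, evict P. Cache (LRU->MRU): [M O U]
  10. access Q: MISS, evict M. Cache (LRU->MRU): [O U Q]
  11. access Z: MISS, evict O. Cache (LRU->MRU): [U Q Z]
  12. access M: MISS, evict U. Cache (LRU->MRU): [Q Z M]
  13. access U: MISS, evict Q. Cache (LRU->MRU): [Z M U]
  14. access B: MISS, evict Z. Cache (LRU->MRU): [M U B]
  15. access M: HIT. Cache (LRU->MRU): [U B M]
  16. access E: MISS, evict U. Cache (LRU->MRU): [B M E]
  17. access E: HIT. Cache (LRU->MRU): [B M E]
  18. access E: HIT. Cache (LRU->MRU): [B M E]
  19. access B: HIT. Cache (LRU->MRU): [M E B]
  20. access L: MISS, evict M. Cache (LRU->MRU): [E B L]
  21. access E: HIT. Cache (LRU->MRU): [B L E]
  22. access E: HIT. Cache (LRU->MRU): [B L E]
  23. access E: HIT. Cache (LRU->MRU): [B L E]
  24. access E: HIT. Cache (LRU->MRU): [B L E]
  25. access M: MISS, evict B. Cache (LRU->MRU): [L E M]
Total: 13 hits, 12 misses, 9 evictions

Answer: L E M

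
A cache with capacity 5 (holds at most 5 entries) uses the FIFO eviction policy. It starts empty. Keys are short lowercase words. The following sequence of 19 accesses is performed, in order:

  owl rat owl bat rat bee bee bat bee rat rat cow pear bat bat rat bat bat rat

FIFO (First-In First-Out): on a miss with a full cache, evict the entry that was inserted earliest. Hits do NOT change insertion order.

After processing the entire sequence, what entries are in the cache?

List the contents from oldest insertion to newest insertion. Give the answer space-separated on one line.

FIFO simulation (capacity=5):
  1. access owl: MISS. Cache (old->new): [owl]
  2. access rat: MISS. Cache (old->new): [owl rat]
  3. access owl: HIT. Cache (old->new): [owl rat]
  4. access bat: MISS. Cache (old->new): [owl rat bat]
  5. access rat: HIT. Cache (old->new): [owl rat bat]
  6. access bee: MISS. Cache (old->new): [owl rat bat bee]
  7. access bee: HIT. Cache (old->new): [owl rat bat bee]
  8. access bat: HIT. Cache (old->new): [owl rat bat bee]
  9. access bee: HIT. Cache (old->new): [owl rat bat bee]
  10. access rat: HIT. Cache (old->new): [owl rat bat bee]
  11. access rat: HIT. Cache (old->new): [owl rat bat bee]
  12. access cow: MISS. Cache (old->new): [owl rat bat bee cow]
  13. access pear: MISS, evict owl. Cache (old->new): [rat bat bee cow pear]
  14. access bat: HIT. Cache (old->new): [rat bat bee cow pear]
  15. access bat: HIT. Cache (old->new): [rat bat bee cow pear]
  16. access rat: HIT. Cache (old->new): [rat bat bee cow pear]
  17. access bat: HIT. Cache (old->new): [rat bat bee cow pear]
  18. access bat: HIT. Cache (old->new): [rat bat bee cow pear]
  19. access rat: HIT. Cache (old->new): [rat bat bee cow pear]
Total: 13 hits, 6 misses, 1 evictions

Answer: rat bat bee cow pear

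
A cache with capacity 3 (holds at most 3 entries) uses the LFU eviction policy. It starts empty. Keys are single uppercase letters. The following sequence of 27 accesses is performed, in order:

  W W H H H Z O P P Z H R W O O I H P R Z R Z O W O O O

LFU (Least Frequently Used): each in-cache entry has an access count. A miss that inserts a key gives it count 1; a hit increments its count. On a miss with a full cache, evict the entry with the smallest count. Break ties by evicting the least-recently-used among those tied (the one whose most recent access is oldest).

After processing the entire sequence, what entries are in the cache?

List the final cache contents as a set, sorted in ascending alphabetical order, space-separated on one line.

Answer: H O W

Derivation:
LFU simulation (capacity=3):
  1. access W: MISS. Cache: [W(c=1)]
  2. access W: HIT, count now 2. Cache: [W(c=2)]
  3. access H: MISS. Cache: [H(c=1) W(c=2)]
  4. access H: HIT, count now 2. Cache: [W(c=2) H(c=2)]
  5. access H: HIT, count now 3. Cache: [W(c=2) H(c=3)]
  6. access Z: MISS. Cache: [Z(c=1) W(c=2) H(c=3)]
  7. access O: MISS, evict Z(c=1). Cache: [O(c=1) W(c=2) H(c=3)]
  8. access P: MISS, evict O(c=1). Cache: [P(c=1) W(c=2) H(c=3)]
  9. access P: HIT, count now 2. Cache: [W(c=2) P(c=2) H(c=3)]
  10. access Z: MISS, evict W(c=2). Cache: [Z(c=1) P(c=2) H(c=3)]
  11. access H: HIT, count now 4. Cache: [Z(c=1) P(c=2) H(c=4)]
  12. access R: MISS, evict Z(c=1). Cache: [R(c=1) P(c=2) H(c=4)]
  13. access W: MISS, evict R(c=1). Cache: [W(c=1) P(c=2) H(c=4)]
  14. access O: MISS, evict W(c=1). Cache: [O(c=1) P(c=2) H(c=4)]
  15. access O: HIT, count now 2. Cache: [P(c=2) O(c=2) H(c=4)]
  16. access I: MISS, evict P(c=2). Cache: [I(c=1) O(c=2) H(c=4)]
  17. access H: HIT, count now 5. Cache: [I(c=1) O(c=2) H(c=5)]
  18. access P: MISS, evict I(c=1). Cache: [P(c=1) O(c=2) H(c=5)]
  19. access R: MISS, evict P(c=1). Cache: [R(c=1) O(c=2) H(c=5)]
  20. access Z: MISS, evict R(c=1). Cache: [Z(c=1) O(c=2) H(c=5)]
  21. access R: MISS, evict Z(c=1). Cache: [R(c=1) O(c=2) H(c=5)]
  22. access Z: MISS, evict R(c=1). Cache: [Z(c=1) O(c=2) H(c=5)]
  23. access O: HIT, count now 3. Cache: [Z(c=1) O(c=3) H(c=5)]
  24. access W: MISS, evict Z(c=1). Cache: [W(c=1) O(c=3) H(c=5)]
  25. access O: HIT, count now 4. Cache: [W(c=1) O(c=4) H(c=5)]
  26. access O: HIT, count now 5. Cache: [W(c=1) H(c=5) O(c=5)]
  27. access O: HIT, count now 6. Cache: [W(c=1) H(c=5) O(c=6)]
Total: 11 hits, 16 misses, 13 evictions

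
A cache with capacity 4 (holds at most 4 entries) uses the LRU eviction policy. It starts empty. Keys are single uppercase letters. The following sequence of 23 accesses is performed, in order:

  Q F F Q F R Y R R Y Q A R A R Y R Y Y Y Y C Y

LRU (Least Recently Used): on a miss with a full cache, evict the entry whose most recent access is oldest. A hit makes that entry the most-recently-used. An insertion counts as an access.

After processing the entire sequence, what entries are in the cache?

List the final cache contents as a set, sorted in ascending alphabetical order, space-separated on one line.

Answer: A C R Y

Derivation:
LRU simulation (capacity=4):
  1. access Q: MISS. Cache (LRU->MRU): [Q]
  2. access F: MISS. Cache (LRU->MRU): [Q F]
  3. access F: HIT. Cache (LRU->MRU): [Q F]
  4. access Q: HIT. Cache (LRU->MRU): [F Q]
  5. access F: HIT. Cache (LRU->MRU): [Q F]
  6. access R: MISS. Cache (LRU->MRU): [Q F R]
  7. access Y: MISS. Cache (LRU->MRU): [Q F R Y]
  8. access R: HIT. Cache (LRU->MRU): [Q F Y R]
  9. access R: HIT. Cache (LRU->MRU): [Q F Y R]
  10. access Y: HIT. Cache (LRU->MRU): [Q F R Y]
  11. access Q: HIT. Cache (LRU->MRU): [F R Y Q]
  12. access A: MISS, evict F. Cache (LRU->MRU): [R Y Q A]
  13. access R: HIT. Cache (LRU->MRU): [Y Q A R]
  14. access A: HIT. Cache (LRU->MRU): [Y Q R A]
  15. access R: HIT. Cache (LRU->MRU): [Y Q A R]
  16. access Y: HIT. Cache (LRU->MRU): [Q A R Y]
  17. access R: HIT. Cache (LRU->MRU): [Q A Y R]
  18. access Y: HIT. Cache (LRU->MRU): [Q A R Y]
  19. access Y: HIT. Cache (LRU->MRU): [Q A R Y]
  20. access Y: HIT. Cache (LRU->MRU): [Q A R Y]
  21. access Y: HIT. Cache (LRU->MRU): [Q A R Y]
  22. access C: MISS, evict Q. Cache (LRU->MRU): [A R Y C]
  23. access Y: HIT. Cache (LRU->MRU): [A R C Y]
Total: 17 hits, 6 misses, 2 evictions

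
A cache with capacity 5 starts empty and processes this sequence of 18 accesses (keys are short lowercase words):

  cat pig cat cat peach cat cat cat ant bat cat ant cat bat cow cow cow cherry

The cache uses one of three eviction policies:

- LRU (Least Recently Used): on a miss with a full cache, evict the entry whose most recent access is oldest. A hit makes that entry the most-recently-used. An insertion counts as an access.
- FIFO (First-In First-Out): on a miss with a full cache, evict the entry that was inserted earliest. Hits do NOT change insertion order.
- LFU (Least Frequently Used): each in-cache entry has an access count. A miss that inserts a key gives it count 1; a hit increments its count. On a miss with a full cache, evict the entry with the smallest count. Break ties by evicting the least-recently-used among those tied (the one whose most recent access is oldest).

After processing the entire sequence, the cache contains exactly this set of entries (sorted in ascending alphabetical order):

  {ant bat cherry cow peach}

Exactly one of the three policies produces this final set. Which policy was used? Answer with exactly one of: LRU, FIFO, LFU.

Simulating under each policy and comparing final sets:
  LRU: final set = {ant bat cat cherry cow} -> differs
  FIFO: final set = {ant bat cherry cow peach} -> MATCHES target
  LFU: final set = {ant bat cat cherry cow} -> differs
Only FIFO produces the target set.

Answer: FIFO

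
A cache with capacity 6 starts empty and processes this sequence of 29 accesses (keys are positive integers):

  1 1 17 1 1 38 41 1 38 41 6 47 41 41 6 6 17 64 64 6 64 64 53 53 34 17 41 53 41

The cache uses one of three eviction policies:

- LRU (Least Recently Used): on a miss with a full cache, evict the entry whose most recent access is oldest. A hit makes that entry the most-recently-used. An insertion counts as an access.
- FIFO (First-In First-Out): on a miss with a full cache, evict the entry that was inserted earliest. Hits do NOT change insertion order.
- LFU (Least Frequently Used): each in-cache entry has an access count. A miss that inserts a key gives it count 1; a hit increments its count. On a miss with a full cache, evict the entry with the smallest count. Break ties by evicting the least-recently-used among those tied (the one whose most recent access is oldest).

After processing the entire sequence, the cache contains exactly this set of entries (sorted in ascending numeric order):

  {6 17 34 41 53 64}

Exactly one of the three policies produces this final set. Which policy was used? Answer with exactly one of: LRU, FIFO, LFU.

Simulating under each policy and comparing final sets:
  LRU: final set = {6 17 34 41 53 64} -> MATCHES target
  FIFO: final set = {17 34 41 47 53 64} -> differs
  LFU: final set = {1 6 17 41 53 64} -> differs
Only LRU produces the target set.

Answer: LRU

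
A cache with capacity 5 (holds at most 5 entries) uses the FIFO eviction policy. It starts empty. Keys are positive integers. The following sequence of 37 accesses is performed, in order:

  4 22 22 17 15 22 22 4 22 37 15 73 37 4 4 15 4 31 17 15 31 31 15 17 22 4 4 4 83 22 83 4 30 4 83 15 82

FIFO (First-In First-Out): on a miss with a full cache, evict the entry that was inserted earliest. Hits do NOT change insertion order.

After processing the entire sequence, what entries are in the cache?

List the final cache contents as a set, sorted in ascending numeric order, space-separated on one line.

Answer: 4 22 30 82 83

Derivation:
FIFO simulation (capacity=5):
  1. access 4: MISS. Cache (old->new): [4]
  2. access 22: MISS. Cache (old->new): [4 22]
  3. access 22: HIT. Cache (old->new): [4 22]
  4. access 17: MISS. Cache (old->new): [4 22 17]
  5. access 15: MISS. Cache (old->new): [4 22 17 15]
  6. access 22: HIT. Cache (old->new): [4 22 17 15]
  7. access 22: HIT. Cache (old->new): [4 22 17 15]
  8. access 4: HIT. Cache (old->new): [4 22 17 15]
  9. access 22: HIT. Cache (old->new): [4 22 17 15]
  10. access 37: MISS. Cache (old->new): [4 22 17 15 37]
  11. access 15: HIT. Cache (old->new): [4 22 17 15 37]
  12. access 73: MISS, evict 4. Cache (old->new): [22 17 15 37 73]
  13. access 37: HIT. Cache (old->new): [22 17 15 37 73]
  14. access 4: MISS, evict 22. Cache (old->new): [17 15 37 73 4]
  15. access 4: HIT. Cache (old->new): [17 15 37 73 4]
  16. access 15: HIT. Cache (old->new): [17 15 37 73 4]
  17. access 4: HIT. Cache (old->new): [17 15 37 73 4]
  18. access 31: MISS, evict 17. Cache (old->new): [15 37 73 4 31]
  19. access 17: MISS, evict 15. Cache (old->new): [37 73 4 31 17]
  20. access 15: MISS, evict 37. Cache (old->new): [73 4 31 17 15]
  21. access 31: HIT. Cache (old->new): [73 4 31 17 15]
  22. access 31: HIT. Cache (old->new): [73 4 31 17 15]
  23. access 15: HIT. Cache (old->new): [73 4 31 17 15]
  24. access 17: HIT. Cache (old->new): [73 4 31 17 15]
  25. access 22: MISS, evict 73. Cache (old->new): [4 31 17 15 22]
  26. access 4: HIT. Cache (old->new): [4 31 17 15 22]
  27. access 4: HIT. Cache (old->new): [4 31 17 15 22]
  28. access 4: HIT. Cache (old->new): [4 31 17 15 22]
  29. access 83: MISS, evict 4. Cache (old->new): [31 17 15 22 83]
  30. access 22: HIT. Cache (old->new): [31 17 15 22 83]
  31. access 83: HIT. Cache (old->new): [31 17 15 22 83]
  32. access 4: MISS, evict 31. Cache (old->new): [17 15 22 83 4]
  33. access 30: MISS, evict 17. Cache (old->new): [15 22 83 4 30]
  34. access 4: HIT. Cache (old->new): [15 22 83 4 30]
  35. access 83: HIT. Cache (old->new): [15 22 83 4 30]
  36. access 15: HIT. Cache (old->new): [15 22 83 4 30]
  37. access 82: MISS, evict 15. Cache (old->new): [22 83 4 30 82]
Total: 22 hits, 15 misses, 10 evictions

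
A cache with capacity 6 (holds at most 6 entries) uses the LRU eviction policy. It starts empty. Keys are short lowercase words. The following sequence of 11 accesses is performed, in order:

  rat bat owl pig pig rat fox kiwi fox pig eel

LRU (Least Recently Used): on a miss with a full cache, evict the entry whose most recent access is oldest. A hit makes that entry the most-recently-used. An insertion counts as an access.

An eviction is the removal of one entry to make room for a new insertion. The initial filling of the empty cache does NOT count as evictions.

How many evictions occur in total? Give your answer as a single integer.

Answer: 1

Derivation:
LRU simulation (capacity=6):
  1. access rat: MISS. Cache (LRU->MRU): [rat]
  2. access bat: MISS. Cache (LRU->MRU): [rat bat]
  3. access owl: MISS. Cache (LRU->MRU): [rat bat owl]
  4. access pig: MISS. Cache (LRU->MRU): [rat bat owl pig]
  5. access pig: HIT. Cache (LRU->MRU): [rat bat owl pig]
  6. access rat: HIT. Cache (LRU->MRU): [bat owl pig rat]
  7. access fox: MISS. Cache (LRU->MRU): [bat owl pig rat fox]
  8. access kiwi: MISS. Cache (LRU->MRU): [bat owl pig rat fox kiwi]
  9. access fox: HIT. Cache (LRU->MRU): [bat owl pig rat kiwi fox]
  10. access pig: HIT. Cache (LRU->MRU): [bat owl rat kiwi fox pig]
  11. access eel: MISS, evict bat. Cache (LRU->MRU): [owl rat kiwi fox pig eel]
Total: 4 hits, 7 misses, 1 evictions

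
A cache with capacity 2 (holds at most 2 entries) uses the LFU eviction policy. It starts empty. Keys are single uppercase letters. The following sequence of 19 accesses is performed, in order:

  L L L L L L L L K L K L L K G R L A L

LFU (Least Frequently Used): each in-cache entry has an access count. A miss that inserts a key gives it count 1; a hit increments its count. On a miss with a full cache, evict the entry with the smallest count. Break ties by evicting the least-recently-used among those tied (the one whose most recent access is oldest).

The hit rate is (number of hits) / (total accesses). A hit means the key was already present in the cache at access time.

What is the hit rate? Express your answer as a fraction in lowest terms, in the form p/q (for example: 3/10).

Answer: 14/19

Derivation:
LFU simulation (capacity=2):
  1. access L: MISS. Cache: [L(c=1)]
  2. access L: HIT, count now 2. Cache: [L(c=2)]
  3. access L: HIT, count now 3. Cache: [L(c=3)]
  4. access L: HIT, count now 4. Cache: [L(c=4)]
  5. access L: HIT, count now 5. Cache: [L(c=5)]
  6. access L: HIT, count now 6. Cache: [L(c=6)]
  7. access L: HIT, count now 7. Cache: [L(c=7)]
  8. access L: HIT, count now 8. Cache: [L(c=8)]
  9. access K: MISS. Cache: [K(c=1) L(c=8)]
  10. access L: HIT, count now 9. Cache: [K(c=1) L(c=9)]
  11. access K: HIT, count now 2. Cache: [K(c=2) L(c=9)]
  12. access L: HIT, count now 10. Cache: [K(c=2) L(c=10)]
  13. access L: HIT, count now 11. Cache: [K(c=2) L(c=11)]
  14. access K: HIT, count now 3. Cache: [K(c=3) L(c=11)]
  15. access G: MISS, evict K(c=3). Cache: [G(c=1) L(c=11)]
  16. access R: MISS, evict G(c=1). Cache: [R(c=1) L(c=11)]
  17. access L: HIT, count now 12. Cache: [R(c=1) L(c=12)]
  18. access A: MISS, evict R(c=1). Cache: [A(c=1) L(c=12)]
  19. access L: HIT, count now 13. Cache: [A(c=1) L(c=13)]
Total: 14 hits, 5 misses, 3 evictions

Hit rate = 14/19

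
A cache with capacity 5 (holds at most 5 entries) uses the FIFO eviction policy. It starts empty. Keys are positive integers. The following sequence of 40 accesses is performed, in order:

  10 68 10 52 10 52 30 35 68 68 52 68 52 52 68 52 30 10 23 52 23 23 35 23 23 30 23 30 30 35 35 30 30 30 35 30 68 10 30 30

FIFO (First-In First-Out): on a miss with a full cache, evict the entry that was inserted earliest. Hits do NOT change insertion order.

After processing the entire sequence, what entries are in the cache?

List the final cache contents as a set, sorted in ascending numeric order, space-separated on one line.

Answer: 10 23 30 35 52

Derivation:
FIFO simulation (capacity=5):
  1. access 10: MISS. Cache (old->new): [10]
  2. access 68: MISS. Cache (old->new): [10 68]
  3. access 10: HIT. Cache (old->new): [10 68]
  4. access 52: MISS. Cache (old->new): [10 68 52]
  5. access 10: HIT. Cache (old->new): [10 68 52]
  6. access 52: HIT. Cache (old->new): [10 68 52]
  7. access 30: MISS. Cache (old->new): [10 68 52 30]
  8. access 35: MISS. Cache (old->new): [10 68 52 30 35]
  9. access 68: HIT. Cache (old->new): [10 68 52 30 35]
  10. access 68: HIT. Cache (old->new): [10 68 52 30 35]
  11. access 52: HIT. Cache (old->new): [10 68 52 30 35]
  12. access 68: HIT. Cache (old->new): [10 68 52 30 35]
  13. access 52: HIT. Cache (old->new): [10 68 52 30 35]
  14. access 52: HIT. Cache (old->new): [10 68 52 30 35]
  15. access 68: HIT. Cache (old->new): [10 68 52 30 35]
  16. access 52: HIT. Cache (old->new): [10 68 52 30 35]
  17. access 30: HIT. Cache (old->new): [10 68 52 30 35]
  18. access 10: HIT. Cache (old->new): [10 68 52 30 35]
  19. access 23: MISS, evict 10. Cache (old->new): [68 52 30 35 23]
  20. access 52: HIT. Cache (old->new): [68 52 30 35 23]
  21. access 23: HIT. Cache (old->new): [68 52 30 35 23]
  22. access 23: HIT. Cache (old->new): [68 52 30 35 23]
  23. access 35: HIT. Cache (old->new): [68 52 30 35 23]
  24. access 23: HIT. Cache (old->new): [68 52 30 35 23]
  25. access 23: HIT. Cache (old->new): [68 52 30 35 23]
  26. access 30: HIT. Cache (old->new): [68 52 30 35 23]
  27. access 23: HIT. Cache (old->new): [68 52 30 35 23]
  28. access 30: HIT. Cache (old->new): [68 52 30 35 23]
  29. access 30: HIT. Cache (old->new): [68 52 30 35 23]
  30. access 35: HIT. Cache (old->new): [68 52 30 35 23]
  31. access 35: HIT. Cache (old->new): [68 52 30 35 23]
  32. access 30: HIT. Cache (old->new): [68 52 30 35 23]
  33. access 30: HIT. Cache (old->new): [68 52 30 35 23]
  34. access 30: HIT. Cache (old->new): [68 52 30 35 23]
  35. access 35: HIT. Cache (old->new): [68 52 30 35 23]
  36. access 30: HIT. Cache (old->new): [68 52 30 35 23]
  37. access 68: HIT. Cache (old->new): [68 52 30 35 23]
  38. access 10: MISS, evict 68. Cache (old->new): [52 30 35 23 10]
  39. access 30: HIT. Cache (old->new): [52 30 35 23 10]
  40. access 30: HIT. Cache (old->new): [52 30 35 23 10]
Total: 33 hits, 7 misses, 2 evictions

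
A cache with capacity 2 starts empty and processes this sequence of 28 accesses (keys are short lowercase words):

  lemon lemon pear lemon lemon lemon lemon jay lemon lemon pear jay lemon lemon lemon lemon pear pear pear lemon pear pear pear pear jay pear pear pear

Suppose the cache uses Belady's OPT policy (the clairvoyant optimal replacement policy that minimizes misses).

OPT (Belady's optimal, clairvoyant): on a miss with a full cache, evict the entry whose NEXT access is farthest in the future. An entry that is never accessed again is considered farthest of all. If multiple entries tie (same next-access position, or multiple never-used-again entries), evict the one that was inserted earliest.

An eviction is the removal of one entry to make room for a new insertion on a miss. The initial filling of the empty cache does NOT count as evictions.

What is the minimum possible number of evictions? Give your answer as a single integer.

Answer: 4

Derivation:
OPT (Belady) simulation (capacity=2):
  1. access lemon: MISS. Cache: [lemon]
  2. access lemon: HIT. Next use of lemon: step 4. Cache: [lemon]
  3. access pear: MISS. Cache: [lemon pear]
  4. access lemon: HIT. Next use of lemon: step 5. Cache: [lemon pear]
  5. access lemon: HIT. Next use of lemon: step 6. Cache: [lemon pear]
  6. access lemon: HIT. Next use of lemon: step 7. Cache: [lemon pear]
  7. access lemon: HIT. Next use of lemon: step 9. Cache: [lemon pear]
  8. access jay: MISS, evict pear (next use: step 11). Cache: [lemon jay]
  9. access lemon: HIT. Next use of lemon: step 10. Cache: [lemon jay]
  10. access lemon: HIT. Next use of lemon: step 13. Cache: [lemon jay]
  11. access pear: MISS, evict lemon (next use: step 13). Cache: [jay pear]
  12. access jay: HIT. Next use of jay: step 25. Cache: [jay pear]
  13. access lemon: MISS, evict jay (next use: step 25). Cache: [pear lemon]
  14. access lemon: HIT. Next use of lemon: step 15. Cache: [pear lemon]
  15. access lemon: HIT. Next use of lemon: step 16. Cache: [pear lemon]
  16. access lemon: HIT. Next use of lemon: step 20. Cache: [pear lemon]
  17. access pear: HIT. Next use of pear: step 18. Cache: [pear lemon]
  18. access pear: HIT. Next use of pear: step 19. Cache: [pear lemon]
  19. access pear: HIT. Next use of pear: step 21. Cache: [pear lemon]
  20. access lemon: HIT. Next use of lemon: never. Cache: [pear lemon]
  21. access pear: HIT. Next use of pear: step 22. Cache: [pear lemon]
  22. access pear: HIT. Next use of pear: step 23. Cache: [pear lemon]
  23. access pear: HIT. Next use of pear: step 24. Cache: [pear lemon]
  24. access pear: HIT. Next use of pear: step 26. Cache: [pear lemon]
  25. access jay: MISS, evict lemon (next use: never). Cache: [pear jay]
  26. access pear: HIT. Next use of pear: step 27. Cache: [pear jay]
  27. access pear: HIT. Next use of pear: step 28. Cache: [pear jay]
  28. access pear: HIT. Next use of pear: never. Cache: [pear jay]
Total: 22 hits, 6 misses, 4 evictions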